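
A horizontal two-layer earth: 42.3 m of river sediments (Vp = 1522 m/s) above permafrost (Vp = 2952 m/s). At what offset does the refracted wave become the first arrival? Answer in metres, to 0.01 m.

149.64 m

θ_c = arcsin(1522/2952) = 31.04°, so cos θ_c = 0.8568 and tᵢ = 2h cos θ_c/V₁ = 0.0476 s.
At crossover x/V₁ = x/V₂ + tᵢ ⇒ x = tᵢ/(1/V₁ − 1/V₂) = 0.04763/(6.5703e-04 − 3.3875e-04) = 149.64 m.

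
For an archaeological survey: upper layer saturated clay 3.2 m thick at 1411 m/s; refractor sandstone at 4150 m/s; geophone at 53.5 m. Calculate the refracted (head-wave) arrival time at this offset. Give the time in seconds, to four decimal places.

0.0172 s

θ_c = arcsin(V₁/V₂) = arcsin(1411/4150) = 19.88°, cos θ_c = 0.9404.
Intercept time tᵢ = 2h cos θ_c / V₁ = 2·3.2·0.9404/1411 = 0.00427 s.
t = x/V₂ + tᵢ = 53.5/4150 + 0.00427 = 0.01716 s.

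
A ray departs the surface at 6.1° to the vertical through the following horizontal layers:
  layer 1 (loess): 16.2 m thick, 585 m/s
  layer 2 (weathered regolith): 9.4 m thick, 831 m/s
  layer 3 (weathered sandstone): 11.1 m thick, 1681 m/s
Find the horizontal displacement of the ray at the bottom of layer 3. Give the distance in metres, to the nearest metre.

p = sin θ₁/V₁ = sin 6.1°/585 = 1.8165e-04 s/m is conserved through the stack.
Layer 1: θ = 6.10°; offset = 16.2·tan 6.10° = 1.731 m.
Layer 2: sin θ = p·831 = 0.1509 → θ = 8.68°; offset = 9.4·tan 8.68° = 1.435 m.
Layer 3: sin θ = p·1681 = 0.3054 → θ = 17.78°; offset = 11.1·tan 17.78° = 3.559 m.
Σ offsets = 6.726 m.

7 m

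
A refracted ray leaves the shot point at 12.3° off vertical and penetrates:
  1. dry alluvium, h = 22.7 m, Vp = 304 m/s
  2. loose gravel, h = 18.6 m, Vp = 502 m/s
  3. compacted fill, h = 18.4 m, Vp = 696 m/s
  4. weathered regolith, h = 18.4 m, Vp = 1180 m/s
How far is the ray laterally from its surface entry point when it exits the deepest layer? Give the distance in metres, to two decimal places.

49.27 m

Apply Snell's law at each interface; in layer i the horizontal offset is hᵢ·tan θᵢ.
Layer 1: θ = 12.30°; offset = 22.7·tan 12.30° = 4.9494 m.
Layer 2: sin θ = 502·sin 12.3°/304 = 0.3518, θ = 20.60°; offset = 18.6·tan 20.60° = 6.9899 m.
Layer 3: sin θ = 696·sin 12.3°/304 = 0.4877, θ = 29.19°; offset = 18.4·tan 29.19° = 10.2798 m.
Layer 4: sin θ = 1180·sin 12.3°/304 = 0.8269, θ = 55.78°; offset = 18.4·tan 55.78° = 27.0555 m.
Total horizontal offset = 49.2745 m.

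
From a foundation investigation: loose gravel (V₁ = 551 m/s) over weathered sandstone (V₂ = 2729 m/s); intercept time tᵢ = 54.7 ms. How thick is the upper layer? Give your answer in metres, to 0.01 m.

15.39 m

h = tᵢ·V₁·V₂ / (2·√(V₂²−V₁²)).
√(V₂²−V₁²) = √(2729² − 551²) = 2672.8 m/s.
h = 0.0547 s × 551 × 2729 / (2 × 2672.8) = 15.39 m.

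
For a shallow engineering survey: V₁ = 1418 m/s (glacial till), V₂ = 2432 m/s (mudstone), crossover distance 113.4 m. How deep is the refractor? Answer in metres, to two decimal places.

x_cross = 2h·√((V₂+V₁)/(V₂−V₁)) → h = x_cross / (2·√((V₂+V₁)/(V₂−V₁))).
√((V₂+V₁)/(V₂−V₁)) = √((2432+1418)/(2432−1418)) = 1.9485.
h = 113.4 / (2·1.9485) = 29.10 m.

29.10 m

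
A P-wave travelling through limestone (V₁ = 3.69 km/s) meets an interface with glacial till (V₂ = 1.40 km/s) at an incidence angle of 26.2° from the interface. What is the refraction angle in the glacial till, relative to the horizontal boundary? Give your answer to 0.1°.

70.1°

Convert to the normal: θ₁ = 90° − 26.2° = 63.8°.
sin θ₁/V₁ = sin θ₂/V₂ ⇒ sin θ₂ = 1.40·sin 63.8°/3.69 = 1.40·0.8973/3.69 = 0.3404.
θ₂ = sin⁻¹(0.3404) = 19.90° (from vertical).
From the interface: 90° − 19.90° = 70.10°.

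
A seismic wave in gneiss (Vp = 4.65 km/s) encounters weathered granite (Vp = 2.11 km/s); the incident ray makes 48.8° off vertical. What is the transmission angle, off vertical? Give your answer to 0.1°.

sin θ₁/V₁ = sin θ₂/V₂ ⇒ sin θ₂ = 2.11·sin 48.8°/4.65 = 2.11·0.7524/4.65 = 0.3414.
θ₂ = arcsin 0.3414 = 19.96° from the normal.

20.0°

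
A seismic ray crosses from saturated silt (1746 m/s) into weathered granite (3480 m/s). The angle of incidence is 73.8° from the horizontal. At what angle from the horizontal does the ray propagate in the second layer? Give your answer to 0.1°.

Angle from the normal: 90° − 73.8° = 16.2°.
sin θ₁/V₁ = sin θ₂/V₂ ⇒ sin θ₂ = 3480·sin 16.2°/1746 = 3480·0.2790/1746 = 0.5561.
θ₂ = arcsin 0.5561 = 33.78° from the normal.
From the interface: 90° − 33.78° = 56.22°.

56.2°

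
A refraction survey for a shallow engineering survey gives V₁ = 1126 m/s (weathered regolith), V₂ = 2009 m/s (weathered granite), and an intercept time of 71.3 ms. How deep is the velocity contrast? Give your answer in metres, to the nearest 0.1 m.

48.5 m

θ_c = arcsin(1126/2009) = 34.09°; cos θ_c = 0.8282.
tᵢ = 2h cos θ_c/V₁ ⇒ h = tᵢ·V₁/(2 cos θ_c) = 0.0713·1126/(2·0.8282) = 48.47 m.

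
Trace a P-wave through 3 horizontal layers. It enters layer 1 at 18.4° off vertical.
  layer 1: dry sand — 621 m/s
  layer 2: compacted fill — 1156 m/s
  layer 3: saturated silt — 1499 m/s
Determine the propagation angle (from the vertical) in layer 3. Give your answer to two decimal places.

49.63°

Ray parameter p = sin 18.4° / 621 = 5.0829e-04 s/m.
sin θ_3 = p·V_3 = 5.0829e-04 × 1499 = 0.7619.
θ_3 = arcsin 0.7619 = 49.63°.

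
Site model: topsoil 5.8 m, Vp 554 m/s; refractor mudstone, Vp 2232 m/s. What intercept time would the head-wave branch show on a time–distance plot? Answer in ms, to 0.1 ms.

tᵢ = 2h·√(V₂²−V₁²)/(V₁V₂).
√(V₂²−V₁²) = √(2232²−554²) = 2162.2 m/s.
tᵢ = 2·5.8·2162.2/(554·2232) = 0.02028 s.

20.3 ms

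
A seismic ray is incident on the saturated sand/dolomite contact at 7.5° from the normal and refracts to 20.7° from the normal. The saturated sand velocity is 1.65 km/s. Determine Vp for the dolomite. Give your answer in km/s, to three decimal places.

4.468 km/s

Snell's law: sin 7.5°/V₁ = sin 20.7°/V₂.
V₂ = V₁·sin 20.7°/sin 7.5° = 1.65 × 2.7081 = 4.468 km/s.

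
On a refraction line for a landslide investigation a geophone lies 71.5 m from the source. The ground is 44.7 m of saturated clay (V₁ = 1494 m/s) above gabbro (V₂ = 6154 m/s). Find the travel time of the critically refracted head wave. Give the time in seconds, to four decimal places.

0.0697 s

θ_c = arcsin(V₁/V₂) = arcsin(1494/6154) = 14.05°, cos θ_c = 0.9701.
Intercept time tᵢ = 2h cos θ_c / V₁ = 2·44.7·0.9701/1494 = 0.05805 s.
t = x/V₂ + tᵢ = 71.5/6154 + 0.05805 = 0.06967 s.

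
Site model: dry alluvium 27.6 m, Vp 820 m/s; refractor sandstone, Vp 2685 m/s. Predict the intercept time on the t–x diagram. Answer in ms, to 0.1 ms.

tᵢ = 2h·√(V₂²−V₁²)/(V₁V₂).
√(V₂²−V₁²) = √(2685²−820²) = 2556.7 m/s.
tᵢ = 2·27.6·2556.7/(820·2685) = 0.06410 s.

64.1 ms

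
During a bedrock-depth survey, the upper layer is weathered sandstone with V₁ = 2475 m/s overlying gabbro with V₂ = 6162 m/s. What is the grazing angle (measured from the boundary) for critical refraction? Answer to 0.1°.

66.3°

Critical incidence: sin θ_c = V₁/V₂ = 2475/6162 = 0.4017.
θ_c = arcsin 0.4017 = 23.68°.
Measured from the interface: 90° − 23.68° = 66.32°.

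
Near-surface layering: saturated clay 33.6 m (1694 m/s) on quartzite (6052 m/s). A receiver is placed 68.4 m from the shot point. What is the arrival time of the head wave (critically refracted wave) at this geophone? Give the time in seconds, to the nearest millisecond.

0.049 s

θ_c = arcsin(V₁/V₂) = arcsin(1694/6052) = 16.25°, cos θ_c = 0.9600.
Intercept time tᵢ = 2h cos θ_c / V₁ = 2·33.6·0.9600/1694 = 0.03808 s.
t = x/V₂ + tᵢ = 68.4/6052 + 0.03808 = 0.04939 s.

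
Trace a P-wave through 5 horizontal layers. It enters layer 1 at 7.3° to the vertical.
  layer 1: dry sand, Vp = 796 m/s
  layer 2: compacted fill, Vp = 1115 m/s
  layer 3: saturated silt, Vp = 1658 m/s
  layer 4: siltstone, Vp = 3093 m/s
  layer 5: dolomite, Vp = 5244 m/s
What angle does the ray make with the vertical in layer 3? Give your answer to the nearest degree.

Snell's law across each interface conserves sin θ / V, so sin θ_3 = V_3·sin θ₁/V₁.
sin θ_3 = 1658 × sin 7.3° / 796 = 0.2647.
θ_3 = arcsin 0.2647 = 15.35°.

15°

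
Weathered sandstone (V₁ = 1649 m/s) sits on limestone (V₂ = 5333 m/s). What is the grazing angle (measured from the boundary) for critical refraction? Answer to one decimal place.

72.0°

Critical incidence: sin θ_c = V₁/V₂ = 1649/5333 = 0.3092.
θ_c = arcsin 0.3092 = 18.01°.
Measured from the interface: 90° − 18.01° = 71.99°.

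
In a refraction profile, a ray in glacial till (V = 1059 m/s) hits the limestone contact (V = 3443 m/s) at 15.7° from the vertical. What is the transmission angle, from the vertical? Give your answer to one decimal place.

61.6°

sin θ₁/V₁ = sin θ₂/V₂ ⇒ sin θ₂ = 3443·sin 15.7°/1059 = 3443·0.2706/1059 = 0.8798.
θ₂ = arcsin 0.8798 = 61.61° from the normal.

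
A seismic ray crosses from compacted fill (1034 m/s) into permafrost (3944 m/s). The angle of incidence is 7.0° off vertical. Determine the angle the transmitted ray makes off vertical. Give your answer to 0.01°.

27.70°

Snell's law: sin θ₂ = (V₂/V₁)·sin θ₁ = (3944/1034)·sin 7.0° = 0.4648.
θ₂ = arcsin 0.4648 = 27.70° from the normal.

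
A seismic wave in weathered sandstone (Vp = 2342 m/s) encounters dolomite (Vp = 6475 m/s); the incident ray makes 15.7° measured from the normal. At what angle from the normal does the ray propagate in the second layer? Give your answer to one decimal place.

sin θ₁/V₁ = sin θ₂/V₂ ⇒ sin θ₂ = 6475·sin 15.7°/2342 = 6475·0.2706/2342 = 0.7481.
θ₂ = sin⁻¹(0.7481) = 48.43° (from vertical).

48.4°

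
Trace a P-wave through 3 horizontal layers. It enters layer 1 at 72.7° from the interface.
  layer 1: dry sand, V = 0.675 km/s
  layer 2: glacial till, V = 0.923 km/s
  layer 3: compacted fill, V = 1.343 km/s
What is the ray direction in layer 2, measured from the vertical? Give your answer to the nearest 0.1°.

From the normal: θ₁ = 90° − 72.7° = 17.3°.
Ray parameter p = sin 17.3° / 0.675 = 4.4056e-01 s/km.
sin θ_2 = p·V_2 = 4.4056e-01 × 0.923 = 0.4066.
θ_2 = arcsin 0.4066 = 23.99°.

24.0°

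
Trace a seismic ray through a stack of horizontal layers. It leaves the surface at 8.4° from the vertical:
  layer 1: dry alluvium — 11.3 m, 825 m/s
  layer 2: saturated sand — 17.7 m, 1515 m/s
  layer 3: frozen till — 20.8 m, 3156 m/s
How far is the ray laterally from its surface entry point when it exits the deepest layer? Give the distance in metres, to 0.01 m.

Ray parameter p = sin 8.4° / 825 m/s = 1.7707e-04 s/m.
Layer 1: θ = 8.40°; offset = 11.3·tan 8.40° = 1.6686 m.
Layer 2: sin θ = p·1515 = 0.2683 → θ = 15.56°; offset = 17.7·tan 15.56° = 4.9289 m.
Layer 3: sin θ = p·3156 = 0.5588 → θ = 33.98°; offset = 20.8·tan 33.98° = 14.0167 m.
Σ offsets = 20.6142 m.

20.61 m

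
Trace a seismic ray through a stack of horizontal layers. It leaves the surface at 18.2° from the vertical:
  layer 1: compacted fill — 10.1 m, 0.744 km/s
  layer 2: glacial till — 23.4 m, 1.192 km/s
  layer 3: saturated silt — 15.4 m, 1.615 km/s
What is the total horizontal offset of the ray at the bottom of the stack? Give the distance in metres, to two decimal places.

p = sin θ₁/V₁ = sin 18.2°/0.744 = 4.1980e-01 s/km is conserved through the stack.
Layer 1: θ = 18.20°; offset = 10.1·tan 18.20° = 3.3207 m.
Layer 2: sin θ = p·1.192 = 0.5004 → θ = 30.03°; offset = 23.4·tan 30.03° = 13.5247 m.
Layer 3: sin θ = p·1.615 = 0.6780 → θ = 42.69°; offset = 15.4·tan 42.69° = 14.2039 m.
Σ offsets = 31.0493 m.

31.05 m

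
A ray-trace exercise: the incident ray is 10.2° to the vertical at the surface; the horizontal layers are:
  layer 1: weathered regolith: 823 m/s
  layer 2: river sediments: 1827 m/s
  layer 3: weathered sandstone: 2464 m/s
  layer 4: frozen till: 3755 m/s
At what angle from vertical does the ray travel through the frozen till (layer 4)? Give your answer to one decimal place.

53.9°

Ray parameter p = sin 10.2° / 823 = 2.1517e-04 s/m.
sin θ_4 = p·V_4 = 2.1517e-04 × 3755 = 0.8080.
θ_4 = arcsin 0.8080 = 53.90°.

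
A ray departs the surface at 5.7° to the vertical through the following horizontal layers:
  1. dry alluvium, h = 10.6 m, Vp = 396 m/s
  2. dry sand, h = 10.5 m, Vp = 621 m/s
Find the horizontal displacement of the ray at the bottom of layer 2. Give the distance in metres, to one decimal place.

Ray parameter p = sin 5.7° / 396 m/s = 2.5081e-04 s/m.
Layer 1: θ = 5.70°; offset = 10.6·tan 5.70° = 1.058 m.
Layer 2: sin θ = p·621 = 0.1558 → θ = 8.96°; offset = 10.5·tan 8.96° = 1.656 m.
Σ offsets = 2.714 m.

2.7 m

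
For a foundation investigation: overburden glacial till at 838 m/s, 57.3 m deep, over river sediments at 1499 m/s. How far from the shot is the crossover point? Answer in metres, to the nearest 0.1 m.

x_cross = 2h·√((V₂+V₁)/(V₂−V₁)).
(V₂+V₁)/(V₂−V₁) = (1499+838)/(1499−838) = 3.5356; √ = 1.8803.
x_cross = 2·57.3·1.8803 = 215.48 m.

215.5 m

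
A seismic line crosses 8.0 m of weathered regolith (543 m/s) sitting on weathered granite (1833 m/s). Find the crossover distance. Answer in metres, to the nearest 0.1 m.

x_cross = 2h·√((V₂+V₁)/(V₂−V₁)).
(V₂+V₁)/(V₂−V₁) = (1833+543)/(1833−543) = 1.8419; √ = 1.3572.
x_cross = 2·8.0·1.3572 = 21.71 m.

21.7 m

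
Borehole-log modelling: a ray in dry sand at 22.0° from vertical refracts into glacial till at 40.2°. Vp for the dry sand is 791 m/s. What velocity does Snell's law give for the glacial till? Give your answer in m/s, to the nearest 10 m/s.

sin 22.0° = 0.3746; sin 40.2° = 0.6455.
V₂ = V₁·(sin θ₂/sin θ₁) = 791·(0.6455/0.3746) = 1362.92 m/s.

1360 m/s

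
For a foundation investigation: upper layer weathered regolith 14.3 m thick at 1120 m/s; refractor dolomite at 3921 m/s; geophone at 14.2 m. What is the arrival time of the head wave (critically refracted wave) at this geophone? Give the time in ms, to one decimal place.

28.1 ms

t = x/V₂ + 2h·√(V₂²−V₁²)/(V₁V₂).
√(V₂²−V₁²) = √(3921²−1120²) = 3757.6 m/s; delay term = 2·14.3·3757.6/(1120·3921) = 0.02447 s.
t = 14.2/3921 + 0.02447 = 0.02809 s.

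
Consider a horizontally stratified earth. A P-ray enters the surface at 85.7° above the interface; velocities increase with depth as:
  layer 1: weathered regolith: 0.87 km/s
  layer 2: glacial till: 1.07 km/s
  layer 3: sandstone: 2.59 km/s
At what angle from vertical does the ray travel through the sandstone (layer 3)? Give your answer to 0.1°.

12.9°

From the normal: θ₁ = 90° − 85.7° = 4.3°.
Ray parameter p = sin 4.3° / 0.87 = 8.6182e-02 s/km.
sin θ_3 = p·V_3 = 8.6182e-02 × 2.59 = 0.2232.
θ_3 = arcsin 0.2232 = 12.90°.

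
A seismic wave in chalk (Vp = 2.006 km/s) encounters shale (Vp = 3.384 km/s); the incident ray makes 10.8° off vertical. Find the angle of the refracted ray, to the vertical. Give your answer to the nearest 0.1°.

Snell's law: sin θ₂ = (V₂/V₁)·sin θ₁ = (3.384/2.006)·sin 10.8° = 0.3161.
θ₂ = arcsin 0.3161 = 18.43° from the normal.

18.4°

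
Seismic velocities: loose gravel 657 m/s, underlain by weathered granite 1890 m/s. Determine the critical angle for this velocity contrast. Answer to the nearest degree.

20°

Critical incidence: sin θ_c = V₁/V₂ = 657/1890 = 0.3476.
θ_c = arcsin 0.3476 = 20.34°.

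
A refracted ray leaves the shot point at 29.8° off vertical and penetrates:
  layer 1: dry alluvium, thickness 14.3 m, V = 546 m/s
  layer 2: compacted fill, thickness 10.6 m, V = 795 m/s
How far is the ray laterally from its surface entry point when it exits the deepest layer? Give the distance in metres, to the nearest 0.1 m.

Ray parameter p = sin 29.8° / 546 m/s = 9.1021e-04 s/m.
Layer 1: θ = 29.80°; offset = 14.3·tan 29.80° = 8.190 m.
Layer 2: sin θ = p·795 = 0.7236 → θ = 46.35°; offset = 10.6·tan 46.35° = 11.113 m.
Total horizontal offset = 19.303 m.

19.3 m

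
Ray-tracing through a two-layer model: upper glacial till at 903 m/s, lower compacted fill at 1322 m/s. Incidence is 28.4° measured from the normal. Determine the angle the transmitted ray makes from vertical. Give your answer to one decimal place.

sin θ₁/V₁ = sin θ₂/V₂ ⇒ sin θ₂ = 1322·sin 28.4°/903 = 1322·0.4756/903 = 0.6963.
θ₂ = sin⁻¹(0.6963) = 44.13° (from vertical).

44.1°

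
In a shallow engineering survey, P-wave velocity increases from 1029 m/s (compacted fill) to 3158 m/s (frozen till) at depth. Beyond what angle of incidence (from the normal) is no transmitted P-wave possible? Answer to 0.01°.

19.02°

At critical incidence the refracted ray runs along the interface (θ₂ = 90°), so sin θ_c = V₁/V₂.
θ_c = arcsin(1029/3158) = arcsin 0.3258 = 19.02°.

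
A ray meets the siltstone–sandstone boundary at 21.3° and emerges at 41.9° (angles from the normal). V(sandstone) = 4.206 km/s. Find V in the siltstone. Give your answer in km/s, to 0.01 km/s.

2.29 km/s

Snell's law: sin 21.3°/V₁ = sin 41.9°/V₂.
V₁ = V₂·sin 21.3°/sin 41.9° = 4.206 × 0.5439 = 2.29 km/s.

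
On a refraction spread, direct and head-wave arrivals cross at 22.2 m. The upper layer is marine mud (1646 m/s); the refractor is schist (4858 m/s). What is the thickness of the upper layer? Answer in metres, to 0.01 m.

h = (x_cross/2)·√((V₂−V₁)/(V₂+V₁)).
(V₂−V₁)/(V₂+V₁) = (4858−1646)/(4858+1646) = 0.4938; √ = 0.7027.
h = (22.2/2)·0.7027 = 7.80 m.

7.80 m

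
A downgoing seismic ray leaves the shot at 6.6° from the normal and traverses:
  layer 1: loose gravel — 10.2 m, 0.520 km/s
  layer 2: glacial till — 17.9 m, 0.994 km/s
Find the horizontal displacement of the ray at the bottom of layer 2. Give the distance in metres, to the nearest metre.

Ray parameter p = sin 6.6° / 0.520 km/s = 2.2103e-01 s/km.
Layer 1: θ = 6.60°; offset = 10.2·tan 6.60° = 1.180 m.
Layer 2: sin θ = p·0.994 = 0.2197 → θ = 12.69°; offset = 17.9·tan 12.69° = 4.031 m.
Total horizontal offset = 5.211 m.

5 m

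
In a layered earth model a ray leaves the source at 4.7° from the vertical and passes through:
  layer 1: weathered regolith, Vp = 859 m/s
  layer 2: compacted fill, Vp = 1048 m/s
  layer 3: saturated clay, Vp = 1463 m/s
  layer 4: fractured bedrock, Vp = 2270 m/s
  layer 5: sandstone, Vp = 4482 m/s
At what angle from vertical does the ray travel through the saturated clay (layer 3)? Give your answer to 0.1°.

8.0°

Snell's law across each interface conserves sin θ / V, so sin θ_3 = V_3·sin θ₁/V₁.
sin θ_3 = 1463 × sin 4.7° / 859 = 0.1396.
θ_3 = 8.02° from the vertical.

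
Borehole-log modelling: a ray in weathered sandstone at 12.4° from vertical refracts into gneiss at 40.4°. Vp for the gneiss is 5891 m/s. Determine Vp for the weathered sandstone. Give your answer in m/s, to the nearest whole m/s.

sin 12.4° = 0.2147; sin 40.4° = 0.6481.
V₁ = V₂·(sin θ₁/sin θ₂) = 5891·(0.2147/0.6481) = 1951.81 m/s.

1952 m/s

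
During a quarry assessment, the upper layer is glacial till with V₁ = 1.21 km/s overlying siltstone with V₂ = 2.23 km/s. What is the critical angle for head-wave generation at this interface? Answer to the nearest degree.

Critical incidence: sin θ_c = V₁/V₂ = 1.21/2.23 = 0.5426.
θ_c = arcsin 0.5426 = 32.86°.

33°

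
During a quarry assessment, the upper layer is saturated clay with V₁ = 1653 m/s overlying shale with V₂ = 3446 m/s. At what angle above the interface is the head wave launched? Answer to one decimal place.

61.3°

At critical incidence the refracted ray runs along the interface (θ₂ = 90°), so sin θ_c = V₁/V₂.
θ_c = arcsin(1653/3446) = arcsin 0.4797 = 28.66°.
Measured from the interface: 90° − 28.66° = 61.34°.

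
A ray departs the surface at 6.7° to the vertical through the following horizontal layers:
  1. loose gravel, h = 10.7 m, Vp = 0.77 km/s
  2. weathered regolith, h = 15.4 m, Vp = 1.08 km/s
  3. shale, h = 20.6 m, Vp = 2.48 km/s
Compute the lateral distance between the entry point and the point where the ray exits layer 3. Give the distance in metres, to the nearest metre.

12 m

Apply Snell's law at each interface; in layer i the horizontal offset is hᵢ·tan θᵢ.
Layer 1: θ = 6.70°; offset = 10.7·tan 6.70° = 1.257 m.
Layer 2: sin θ = 1.08·sin 6.7°/0.77 = 0.1636, θ = 9.42°; offset = 15.4·tan 9.42° = 2.555 m.
Layer 3: sin θ = 2.48·sin 6.7°/0.77 = 0.3758, θ = 22.07°; offset = 20.6·tan 22.07° = 8.353 m.
Summing the layer offsets gives 12.165 m.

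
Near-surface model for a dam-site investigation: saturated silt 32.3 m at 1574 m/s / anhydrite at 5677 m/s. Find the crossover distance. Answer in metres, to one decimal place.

x_cross = 2h·√((V₂+V₁)/(V₂−V₁)).
(V₂+V₁)/(V₂−V₁) = (5677+1574)/(5677−1574) = 1.7672; √ = 1.3294.
x_cross = 2·32.3·1.3294 = 85.88 m.

85.9 m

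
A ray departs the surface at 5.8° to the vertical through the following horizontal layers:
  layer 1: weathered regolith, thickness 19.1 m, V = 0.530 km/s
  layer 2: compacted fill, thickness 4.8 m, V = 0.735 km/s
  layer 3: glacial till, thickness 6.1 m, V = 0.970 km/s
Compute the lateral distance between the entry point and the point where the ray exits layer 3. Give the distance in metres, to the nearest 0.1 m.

p = sin θ₁/V₁ = sin 5.8°/0.530 = 1.9067e-01 s/km is conserved through the stack.
Layer 1: θ = 5.80°; offset = 19.1·tan 5.80° = 1.940 m.
Layer 2: sin θ = p·0.735 = 0.1401 → θ = 8.06°; offset = 4.8·tan 8.06° = 0.679 m.
Layer 3: sin θ = p·0.970 = 0.1850 → θ = 10.66°; offset = 6.1·tan 10.66° = 1.148 m.
Summing the layer offsets gives 3.768 m.

3.8 m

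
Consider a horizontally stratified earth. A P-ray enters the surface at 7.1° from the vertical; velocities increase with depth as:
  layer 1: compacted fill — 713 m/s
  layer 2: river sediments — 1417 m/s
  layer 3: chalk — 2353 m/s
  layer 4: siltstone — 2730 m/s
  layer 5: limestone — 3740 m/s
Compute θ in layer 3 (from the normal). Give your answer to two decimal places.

Snell's law across each interface conserves sin θ / V, so sin θ_3 = V_3·sin θ₁/V₁.
sin θ_3 = 2353 × sin 7.1° / 713 = 0.4079.
θ_3 = 24.07° from the vertical.

24.07°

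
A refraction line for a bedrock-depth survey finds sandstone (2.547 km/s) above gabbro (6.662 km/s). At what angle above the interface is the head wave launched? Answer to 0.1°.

67.5°

At critical incidence the refracted ray runs along the interface (θ₂ = 90°), so sin θ_c = V₁/V₂.
θ_c = arcsin(2.547/6.662) = arcsin 0.3823 = 22.48°.
Measured from the interface: 90° − 22.48° = 67.52°.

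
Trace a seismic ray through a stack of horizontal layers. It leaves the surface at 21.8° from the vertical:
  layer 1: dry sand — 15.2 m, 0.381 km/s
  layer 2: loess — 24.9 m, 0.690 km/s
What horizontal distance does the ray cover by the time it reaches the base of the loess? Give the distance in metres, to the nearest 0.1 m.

p = sin θ₁/V₁ = sin 21.8°/0.381 = 9.7472e-01 s/km is conserved through the stack.
Layer 1: θ = 21.80°; offset = 15.2·tan 21.80° = 6.080 m.
Layer 2: sin θ = p·0.690 = 0.6726 → θ = 42.26°; offset = 24.9·tan 42.26° = 22.629 m.
Summing the layer offsets gives 28.709 m.

28.7 m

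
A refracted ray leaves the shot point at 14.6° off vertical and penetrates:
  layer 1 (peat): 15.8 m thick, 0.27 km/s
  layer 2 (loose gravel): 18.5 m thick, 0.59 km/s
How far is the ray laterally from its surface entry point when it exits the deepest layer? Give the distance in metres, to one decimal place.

p = sin θ₁/V₁ = sin 14.6°/0.27 = 9.3359e-01 s/km is conserved through the stack.
Layer 1: θ = 14.60°; offset = 15.8·tan 14.60° = 4.116 m.
Layer 2: sin θ = p·0.59 = 0.5508 → θ = 33.42°; offset = 18.5·tan 33.42° = 12.209 m.
Summing the layer offsets gives 16.325 m.

16.3 m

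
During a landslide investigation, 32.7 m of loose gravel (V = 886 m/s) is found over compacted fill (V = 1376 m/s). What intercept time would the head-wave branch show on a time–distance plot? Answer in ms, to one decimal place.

θ_c = arcsin(V₁/V₂) = arcsin(886/1376) = 40.08°; cos θ_c = 0.7651.
tᵢ = 2h·cos θ_c / V₁ = 2·32.7·0.7651 / 886 = 0.05648 s.

56.5 ms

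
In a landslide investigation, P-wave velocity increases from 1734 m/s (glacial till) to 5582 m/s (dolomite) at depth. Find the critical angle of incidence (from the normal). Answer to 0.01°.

18.10°

At critical incidence the refracted ray runs along the interface (θ₂ = 90°), so sin θ_c = V₁/V₂.
θ_c = arcsin(1734/5582) = arcsin 0.3106 = 18.10°.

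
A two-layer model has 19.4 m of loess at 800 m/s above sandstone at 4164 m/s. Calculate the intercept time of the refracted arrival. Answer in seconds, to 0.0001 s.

tᵢ = 2h·√(V₂²−V₁²)/(V₁V₂).
√(V₂²−V₁²) = √(4164²−800²) = 4086.4 m/s.
tᵢ = 2·19.4·4086.4/(800·4164) = 0.04760 s.

0.0476 s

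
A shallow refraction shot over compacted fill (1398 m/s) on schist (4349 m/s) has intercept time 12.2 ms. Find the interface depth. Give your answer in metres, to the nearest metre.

9 m

h = tᵢ·V₁·V₂ / (2·√(V₂²−V₁²)).
√(V₂²−V₁²) = √(4349² − 1398²) = 4118.2 m/s.
h = 0.0122 s × 1398 × 4349 / (2 × 4118.2) = 9.01 m.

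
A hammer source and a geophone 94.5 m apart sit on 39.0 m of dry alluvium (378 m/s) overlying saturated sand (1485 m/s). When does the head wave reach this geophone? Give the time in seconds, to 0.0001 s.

0.2632 s

θ_c = arcsin(V₁/V₂) = arcsin(378/1485) = 14.75°, cos θ_c = 0.9671.
Intercept time tᵢ = 2h cos θ_c / V₁ = 2·39.0·0.9671/378 = 0.19955 s.
t = x/V₂ + tᵢ = 94.5/1485 + 0.19955 = 0.26319 s.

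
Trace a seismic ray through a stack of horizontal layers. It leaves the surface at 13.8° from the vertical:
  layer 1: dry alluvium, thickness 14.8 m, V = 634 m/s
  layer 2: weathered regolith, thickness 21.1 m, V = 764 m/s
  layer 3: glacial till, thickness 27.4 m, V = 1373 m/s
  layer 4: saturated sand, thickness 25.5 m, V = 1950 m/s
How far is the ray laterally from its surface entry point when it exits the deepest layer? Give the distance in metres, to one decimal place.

p = sin θ₁/V₁ = sin 13.8°/634 = 3.7624e-04 s/m is conserved through the stack.
Layer 1: θ = 13.80°; offset = 14.8·tan 13.80° = 3.635 m.
Layer 2: sin θ = p·764 = 0.2874 → θ = 16.70°; offset = 21.1·tan 16.70° = 6.332 m.
Layer 3: sin θ = p·1373 = 0.5166 → θ = 31.10°; offset = 27.4·tan 31.10° = 16.530 m.
Layer 4: sin θ = p·1950 = 0.7337 → θ = 47.19°; offset = 25.5·tan 47.19° = 27.532 m.
Total horizontal offset = 54.030 m.

54.0 m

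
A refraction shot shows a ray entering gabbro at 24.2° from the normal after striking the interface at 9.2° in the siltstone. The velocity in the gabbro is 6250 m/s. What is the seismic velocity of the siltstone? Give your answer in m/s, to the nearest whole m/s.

Snell's law: sin 9.2°/V₁ = sin 24.2°/V₂.
V₁ = V₂·sin 9.2°/sin 24.2° = 6250 × 0.3900 = 2437.67 m/s.

2438 m/s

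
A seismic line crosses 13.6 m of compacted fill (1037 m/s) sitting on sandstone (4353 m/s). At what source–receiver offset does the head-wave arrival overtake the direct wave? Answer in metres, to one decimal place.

34.7 m

x_cross = 2h·√((V₂+V₁)/(V₂−V₁)).
(V₂+V₁)/(V₂−V₁) = (4353+1037)/(4353−1037) = 1.6255; √ = 1.2749.
x_cross = 2·13.6·1.2749 = 34.68 m.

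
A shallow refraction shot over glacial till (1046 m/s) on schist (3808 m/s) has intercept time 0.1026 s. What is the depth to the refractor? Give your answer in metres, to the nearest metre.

56 m

θ_c = arcsin(1046/3808) = 15.94°; cos θ_c = 0.9615.
tᵢ = 2h cos θ_c/V₁ ⇒ h = tᵢ·V₁/(2 cos θ_c) = 0.1026·1046/(2·0.9615) = 55.81 m.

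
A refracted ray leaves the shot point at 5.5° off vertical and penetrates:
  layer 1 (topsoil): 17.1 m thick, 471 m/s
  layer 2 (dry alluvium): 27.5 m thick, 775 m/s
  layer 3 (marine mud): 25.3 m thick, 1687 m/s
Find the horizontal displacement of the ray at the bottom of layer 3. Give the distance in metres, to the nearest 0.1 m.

Apply Snell's law at each interface; in layer i the horizontal offset is hᵢ·tan θᵢ.
Layer 1: θ = 5.50°; offset = 17.1·tan 5.50° = 1.647 m.
Layer 2: sin θ = 775·sin 5.5°/471 = 0.1577, θ = 9.07°; offset = 27.5·tan 9.07° = 4.392 m.
Layer 3: sin θ = 1687·sin 5.5°/471 = 0.3433, θ = 20.08°; offset = 25.3·tan 20.08° = 9.247 m.
Total horizontal offset = 15.286 m.

15.3 m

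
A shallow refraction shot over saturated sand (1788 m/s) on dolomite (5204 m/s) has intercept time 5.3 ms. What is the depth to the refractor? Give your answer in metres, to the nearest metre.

5 m

h = tᵢ·V₁·V₂ / (2·√(V₂²−V₁²)).
√(V₂²−V₁²) = √(5204² − 1788²) = 4887.2 m/s.
h = 0.0053 s × 1788 × 5204 / (2 × 4887.2) = 5.05 m.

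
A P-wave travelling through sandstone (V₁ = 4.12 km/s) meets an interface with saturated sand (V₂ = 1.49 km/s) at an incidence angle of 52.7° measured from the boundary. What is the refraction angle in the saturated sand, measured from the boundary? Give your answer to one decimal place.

77.3°

Angle from the normal: 90° − 52.7° = 37.3°.
Snell's law: sin θ₂ = (V₂/V₁)·sin θ₁ = (1.49/4.12)·sin 37.3° = 0.2192.
θ₂ = arcsin 0.2192 = 12.66° from the normal.
From the interface: 90° − 12.66° = 77.34°.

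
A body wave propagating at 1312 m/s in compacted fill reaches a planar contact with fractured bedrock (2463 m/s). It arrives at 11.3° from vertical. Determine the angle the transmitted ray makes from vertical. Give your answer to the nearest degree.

22°

sin θ₁/V₁ = sin θ₂/V₂ ⇒ sin θ₂ = 2463·sin 11.3°/1312 = 2463·0.1959/1312 = 0.3678.
θ₂ = arcsin 0.3678 = 21.58° from the normal.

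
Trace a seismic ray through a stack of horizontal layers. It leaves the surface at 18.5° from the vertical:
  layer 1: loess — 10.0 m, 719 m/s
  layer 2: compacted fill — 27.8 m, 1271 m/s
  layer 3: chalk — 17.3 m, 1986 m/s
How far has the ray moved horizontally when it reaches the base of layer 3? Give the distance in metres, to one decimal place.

p = sin θ₁/V₁ = sin 18.5°/719 = 4.4131e-04 s/m is conserved through the stack.
Layer 1: θ = 18.50°; offset = 10.0·tan 18.50° = 3.346 m.
Layer 2: sin θ = p·1271 = 0.5609 → θ = 34.12°; offset = 27.8·tan 34.12° = 18.835 m.
Layer 3: sin θ = p·1986 = 0.8764 → θ = 61.22°; offset = 17.3·tan 61.22° = 31.491 m.
Summing the layer offsets gives 53.672 m.

53.7 m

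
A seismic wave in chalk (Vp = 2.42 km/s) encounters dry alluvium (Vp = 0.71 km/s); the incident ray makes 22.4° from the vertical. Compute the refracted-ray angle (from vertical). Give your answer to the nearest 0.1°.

6.4°

Snell's law: sin θ₂ = (V₂/V₁)·sin θ₁ = (0.71/2.42)·sin 22.4° = 0.1118.
θ₂ = arcsin 0.1118 = 6.42° from the normal.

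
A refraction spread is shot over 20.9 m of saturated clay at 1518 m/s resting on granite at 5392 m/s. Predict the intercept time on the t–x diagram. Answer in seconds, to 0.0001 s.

tᵢ = 2h·√(V₂²−V₁²)/(V₁V₂).
√(V₂²−V₁²) = √(5392²−1518²) = 5173.9 m/s.
tᵢ = 2·20.9·5173.9/(1518·5392) = 0.02642 s.

0.0264 s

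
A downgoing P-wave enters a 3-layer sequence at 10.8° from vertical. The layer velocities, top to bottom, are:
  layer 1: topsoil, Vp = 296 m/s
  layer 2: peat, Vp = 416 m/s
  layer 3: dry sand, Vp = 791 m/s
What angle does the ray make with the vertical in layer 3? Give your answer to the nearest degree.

30°

Ray parameter p = sin 10.8° / 296 = 6.3304e-04 s/m.
sin θ_3 = p·V_3 = 6.3304e-04 × 791 = 0.5007.
θ_3 = 30.05° from the vertical.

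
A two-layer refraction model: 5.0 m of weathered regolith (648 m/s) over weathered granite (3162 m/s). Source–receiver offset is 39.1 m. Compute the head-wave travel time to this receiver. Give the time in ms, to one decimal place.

t = x/V₂ + 2h·√(V₂²−V₁²)/(V₁V₂).
√(V₂²−V₁²) = √(3162²−648²) = 3094.9 m/s; delay term = 2·5.0·3094.9/(648·3162) = 0.01510 s.
t = 39.1/3162 + 0.01510 = 0.02747 s.

27.5 ms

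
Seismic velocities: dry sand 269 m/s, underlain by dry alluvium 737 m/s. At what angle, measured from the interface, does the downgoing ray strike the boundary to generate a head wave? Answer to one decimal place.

68.6°

Critical incidence: sin θ_c = V₁/V₂ = 269/737 = 0.3650.
θ_c = arcsin 0.3650 = 21.41°.
Measured from the interface: 90° − 21.41° = 68.59°.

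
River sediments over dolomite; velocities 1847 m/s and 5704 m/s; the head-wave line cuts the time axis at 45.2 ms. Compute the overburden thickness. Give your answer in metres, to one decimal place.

44.1 m

θ_c = arcsin(1847/5704) = 18.89°; cos θ_c = 0.9461.
tᵢ = 2h cos θ_c/V₁ ⇒ h = tᵢ·V₁/(2 cos θ_c) = 0.0452·1847/(2·0.9461) = 44.12 m.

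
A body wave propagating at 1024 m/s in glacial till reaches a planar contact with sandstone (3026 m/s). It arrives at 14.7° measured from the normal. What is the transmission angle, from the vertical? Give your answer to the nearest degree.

49°

Snell's law: sin θ₂ = (V₂/V₁)·sin θ₁ = (3026/1024)·sin 14.7° = 0.7499.
θ₂ = sin⁻¹(0.7499) = 48.58° (from vertical).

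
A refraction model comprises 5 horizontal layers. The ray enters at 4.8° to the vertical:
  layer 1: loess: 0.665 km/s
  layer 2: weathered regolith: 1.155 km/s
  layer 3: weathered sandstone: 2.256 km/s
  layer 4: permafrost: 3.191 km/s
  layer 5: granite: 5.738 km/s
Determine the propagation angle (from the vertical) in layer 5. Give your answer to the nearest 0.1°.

Ray parameter p = sin 4.8° / 0.665 = 1.2583e-01 s/km.
sin θ_5 = p·V_5 = 1.2583e-01 × 5.738 = 0.7220.
θ_5 = arcsin 0.7220 = 46.22°.

46.2°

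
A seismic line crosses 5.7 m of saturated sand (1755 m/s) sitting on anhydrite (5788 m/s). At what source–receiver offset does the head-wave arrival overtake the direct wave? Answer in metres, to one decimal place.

x_cross = 2h·√((V₂+V₁)/(V₂−V₁)).
(V₂+V₁)/(V₂−V₁) = (5788+1755)/(5788−1755) = 1.8703; √ = 1.3676.
x_cross = 2·5.7·1.3676 = 15.59 m.

15.6 m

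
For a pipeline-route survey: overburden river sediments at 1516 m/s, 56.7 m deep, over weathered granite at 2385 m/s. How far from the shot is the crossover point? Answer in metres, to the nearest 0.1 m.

240.3 m

θ_c = arcsin(1516/2385) = 39.47°, so cos θ_c = 0.7720 and tᵢ = 2h cos θ_c/V₁ = 0.0577 s.
At crossover x/V₁ = x/V₂ + tᵢ ⇒ x = tᵢ/(1/V₁ − 1/V₂) = 0.05775/(6.5963e-04 − 4.1929e-04) = 240.27 m.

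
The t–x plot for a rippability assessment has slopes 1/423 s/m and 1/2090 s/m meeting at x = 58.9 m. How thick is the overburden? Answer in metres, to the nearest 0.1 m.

h = (x_cross/2)·√((V₂−V₁)/(V₂+V₁)).
(V₂−V₁)/(V₂+V₁) = (2090−423)/(2090+423) = 0.6634; √ = 0.8145.
h = (58.9/2)·0.8145 = 23.99 m.

24.0 m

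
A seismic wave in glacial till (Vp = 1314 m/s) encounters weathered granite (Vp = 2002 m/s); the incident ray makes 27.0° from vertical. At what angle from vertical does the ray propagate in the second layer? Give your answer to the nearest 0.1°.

43.8°

Snell's law: sin θ₂ = (V₂/V₁)·sin θ₁ = (2002/1314)·sin 27.0° = 0.6917.
θ₂ = arcsin 0.6917 = 43.76° from the normal.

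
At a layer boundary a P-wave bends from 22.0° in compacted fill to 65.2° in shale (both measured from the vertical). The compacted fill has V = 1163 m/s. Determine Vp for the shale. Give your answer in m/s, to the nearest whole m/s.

Snell's law: sin 22.0°/V₁ = sin 65.2°/V₂.
V₂ = V₁·sin 65.2°/sin 22.0° = 1163 × 2.4233 = 2818.28 m/s.

2818 m/s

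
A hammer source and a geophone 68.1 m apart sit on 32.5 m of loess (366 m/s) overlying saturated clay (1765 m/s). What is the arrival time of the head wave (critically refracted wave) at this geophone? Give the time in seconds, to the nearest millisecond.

t = x/V₂ + 2h·√(V₂²−V₁²)/(V₁V₂).
√(V₂²−V₁²) = √(1765²−366²) = 1726.6 m/s; delay term = 2·32.5·1726.6/(366·1765) = 0.17374 s.
t = 68.1/1765 + 0.17374 = 0.21232 s.

0.212 s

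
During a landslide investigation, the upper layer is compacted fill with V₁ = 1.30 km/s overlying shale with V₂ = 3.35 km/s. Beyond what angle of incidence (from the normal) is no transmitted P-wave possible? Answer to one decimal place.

22.8°

At critical incidence the refracted ray runs along the interface (θ₂ = 90°), so sin θ_c = V₁/V₂.
θ_c = arcsin(1.30/3.35) = arcsin 0.3881 = 22.83°.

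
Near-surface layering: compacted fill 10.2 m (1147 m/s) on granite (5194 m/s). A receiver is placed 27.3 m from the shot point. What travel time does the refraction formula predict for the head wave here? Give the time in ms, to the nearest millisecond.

23 ms

θ_c = arcsin(V₁/V₂) = arcsin(1147/5194) = 12.76°, cos θ_c = 0.9753.
Intercept time tᵢ = 2h cos θ_c / V₁ = 2·10.2·0.9753/1147 = 0.01735 s.
t = x/V₂ + tᵢ = 27.3/5194 + 0.01735 = 0.02260 s.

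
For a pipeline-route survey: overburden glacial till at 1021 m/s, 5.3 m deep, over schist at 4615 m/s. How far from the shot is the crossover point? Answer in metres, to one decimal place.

13.3 m

x_cross = 2h·√((V₂+V₁)/(V₂−V₁)).
(V₂+V₁)/(V₂−V₁) = (4615+1021)/(4615−1021) = 1.5682; √ = 1.2523.
x_cross = 2·5.3·1.2523 = 13.27 m.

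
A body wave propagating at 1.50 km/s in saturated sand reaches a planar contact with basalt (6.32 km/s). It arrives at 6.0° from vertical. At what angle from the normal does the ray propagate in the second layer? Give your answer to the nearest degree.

26°

Snell's law: sin θ₂ = (V₂/V₁)·sin θ₁ = (6.32/1.50)·sin 6.0° = 0.4404.
θ₂ = sin⁻¹(0.4404) = 26.13° (from vertical).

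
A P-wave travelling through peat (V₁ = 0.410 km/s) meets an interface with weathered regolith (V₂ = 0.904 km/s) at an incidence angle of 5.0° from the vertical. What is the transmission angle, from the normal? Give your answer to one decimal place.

Snell's law: sin θ₂ = (V₂/V₁)·sin θ₁ = (0.904/0.410)·sin 5.0° = 0.1922.
θ₂ = arcsin 0.1922 = 11.08° from the normal.

11.1°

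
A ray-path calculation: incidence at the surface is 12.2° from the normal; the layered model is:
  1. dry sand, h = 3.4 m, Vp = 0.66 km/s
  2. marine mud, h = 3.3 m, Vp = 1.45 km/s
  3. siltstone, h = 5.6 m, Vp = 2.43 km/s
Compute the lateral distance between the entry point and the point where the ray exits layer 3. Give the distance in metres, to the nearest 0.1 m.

Apply Snell's law at each interface; in layer i the horizontal offset is hᵢ·tan θᵢ.
Layer 1: θ = 12.20°; offset = 3.4·tan 12.20° = 0.735 m.
Layer 2: sin θ = 1.45·sin 12.2°/0.66 = 0.4643, θ = 27.66°; offset = 3.3·tan 27.66° = 1.730 m.
Layer 3: sin θ = 2.43·sin 12.2°/0.66 = 0.7781, θ = 51.08°; offset = 5.6·tan 51.08° = 6.936 m.
Total horizontal offset = 9.401 m.

9.4 m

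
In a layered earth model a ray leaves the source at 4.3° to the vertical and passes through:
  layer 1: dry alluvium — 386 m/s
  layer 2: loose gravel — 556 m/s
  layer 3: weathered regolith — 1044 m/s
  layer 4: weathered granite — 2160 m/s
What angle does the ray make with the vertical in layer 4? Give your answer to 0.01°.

24.81°

Ray parameter p = sin 4.3° / 386 = 1.9425e-04 s/m.
sin θ_4 = p·V_4 = 1.9425e-04 × 2160 = 0.4196.
θ_4 = arcsin 0.4196 = 24.81°.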